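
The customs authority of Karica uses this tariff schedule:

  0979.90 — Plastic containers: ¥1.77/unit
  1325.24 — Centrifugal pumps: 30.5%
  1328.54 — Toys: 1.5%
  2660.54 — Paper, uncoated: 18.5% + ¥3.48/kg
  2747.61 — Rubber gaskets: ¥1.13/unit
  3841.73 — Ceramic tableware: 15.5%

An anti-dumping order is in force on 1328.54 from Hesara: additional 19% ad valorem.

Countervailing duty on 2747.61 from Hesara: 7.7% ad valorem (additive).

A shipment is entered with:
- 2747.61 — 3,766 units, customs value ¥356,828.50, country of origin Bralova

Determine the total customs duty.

¥4,255.58

Line 1 (2747.61, Bralova, 3,766 units, ¥356,828.50):
Base rate for 2747.61 is ¥1.13/unit.
The additional-duty order on 2747.61 targets Hesara, not Bralova; it does not apply.
Duty = 3,766 × ¥1.13 = ¥4,255.58.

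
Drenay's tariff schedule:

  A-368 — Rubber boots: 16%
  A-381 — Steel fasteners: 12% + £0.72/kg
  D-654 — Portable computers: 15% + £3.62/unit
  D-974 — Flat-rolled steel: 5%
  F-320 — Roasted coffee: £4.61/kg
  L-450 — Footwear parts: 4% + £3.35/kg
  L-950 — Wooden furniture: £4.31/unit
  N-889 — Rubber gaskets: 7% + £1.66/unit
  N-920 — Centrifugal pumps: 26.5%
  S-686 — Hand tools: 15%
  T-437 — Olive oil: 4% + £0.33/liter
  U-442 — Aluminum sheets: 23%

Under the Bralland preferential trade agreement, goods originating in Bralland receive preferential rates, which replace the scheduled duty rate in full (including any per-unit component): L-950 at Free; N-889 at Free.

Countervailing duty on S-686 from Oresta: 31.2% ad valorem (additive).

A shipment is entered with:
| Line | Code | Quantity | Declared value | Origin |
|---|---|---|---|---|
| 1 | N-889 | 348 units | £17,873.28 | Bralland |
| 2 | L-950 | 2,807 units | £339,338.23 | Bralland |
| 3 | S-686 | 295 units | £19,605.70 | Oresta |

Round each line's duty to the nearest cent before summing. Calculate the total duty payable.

£9,057.83

Line 1 (N-889, Bralland, 348 units, £17,873.28):
Base rate for N-889 is 7% + £1.66/unit.
Origin Bralland qualifies under the Drenay–Bralland agreement and N-889 is covered: preferential rate Free applies instead.
Duty = £17,873.28 × 0% = £0.00.
Line 2 (L-950, Bralland, 2,807 units, £339,338.23):
Base rate for L-950 is £4.31/unit.
Origin Bralland qualifies under the Drenay–Bralland agreement and L-950 is covered: preferential rate Free applies instead.
Duty = £339,338.23 × 0% = £0.00.
Line 3 (S-686, Oresta, 295 units, £19,605.70):
Base rate for S-686 is 15%.
Additional duty on S-686 from Oresta: +31.2%. Applied ad valorem rate: 15% + 31.2% = 46.2%.
Duty = £19,605.70 × 46.2% = £9,057.83.
Total = £0.00 + £0.00 + £9,057.83 = £9,057.83.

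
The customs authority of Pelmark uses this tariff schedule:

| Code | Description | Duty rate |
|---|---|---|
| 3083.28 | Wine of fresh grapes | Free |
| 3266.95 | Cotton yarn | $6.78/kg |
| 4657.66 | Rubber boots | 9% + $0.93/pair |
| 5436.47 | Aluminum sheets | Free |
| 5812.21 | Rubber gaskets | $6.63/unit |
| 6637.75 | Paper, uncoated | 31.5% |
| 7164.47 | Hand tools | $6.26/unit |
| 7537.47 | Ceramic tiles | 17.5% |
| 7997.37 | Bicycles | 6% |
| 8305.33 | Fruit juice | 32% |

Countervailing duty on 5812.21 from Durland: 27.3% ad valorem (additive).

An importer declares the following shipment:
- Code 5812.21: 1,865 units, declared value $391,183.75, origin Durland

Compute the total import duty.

$119,158.11

Line 1 (5812.21, Durland, 1,865 units, $391,183.75):
Base rate for 5812.21 is $6.63/unit.
Additional duty on 5812.21 from Durland: +27.3% ad valorem. Applied ad valorem rate = 27.3%.
Duty = $391,183.75 × 27.3% + 1,865 × $6.63 = $119,158.11.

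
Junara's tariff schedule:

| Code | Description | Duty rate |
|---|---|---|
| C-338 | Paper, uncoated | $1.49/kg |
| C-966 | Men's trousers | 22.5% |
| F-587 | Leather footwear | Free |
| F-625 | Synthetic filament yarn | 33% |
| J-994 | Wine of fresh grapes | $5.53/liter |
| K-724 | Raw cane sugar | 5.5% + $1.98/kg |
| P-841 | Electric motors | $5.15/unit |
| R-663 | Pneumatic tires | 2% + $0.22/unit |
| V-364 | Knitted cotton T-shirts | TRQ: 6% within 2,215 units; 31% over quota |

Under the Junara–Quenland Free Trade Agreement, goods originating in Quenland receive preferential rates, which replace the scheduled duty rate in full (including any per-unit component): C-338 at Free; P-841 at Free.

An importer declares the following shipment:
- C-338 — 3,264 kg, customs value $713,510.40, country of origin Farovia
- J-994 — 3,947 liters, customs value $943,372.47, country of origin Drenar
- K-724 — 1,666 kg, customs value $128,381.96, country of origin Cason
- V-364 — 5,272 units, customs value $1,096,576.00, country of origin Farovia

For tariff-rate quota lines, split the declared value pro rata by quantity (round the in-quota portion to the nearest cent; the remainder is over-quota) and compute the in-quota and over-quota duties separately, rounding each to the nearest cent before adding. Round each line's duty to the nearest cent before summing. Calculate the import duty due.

Line 1 (C-338, Farovia, 3,264 kg, $713,510.40):
Base rate for C-338 is $1.49/kg.
C-338 has an FTA preferential rate, but origin Farovia is not Quenland; base rate stands.
Duty = 3,264 × $1.49 = $4,863.36.
Line 2 (J-994, Drenar, 3,947 liters, $943,372.47):
Base rate for J-994 is $5.53/liter.
Duty = 3,947 × $5.53 = $21,826.91.
Line 3 (K-724, Cason, 1,666 kg, $128,381.96):
Base rate for K-724 is 5.5% + $1.98/kg.
Duty = $128,381.96 × 5.5% + 1,666 × $1.98 = $10,359.69.
Line 4 (V-364, Farovia, 5,272 units, $1,096,576.00):
Code V-364 is under a tariff-rate quota (threshold 2,215 units). In-quota: 2,215 units at 6%; over-quota: 3,057 units at 31%.
Pro-rata value split: in-quota = $1,096,576.00 × 2,215/5,272 = $460,720.00; over-quota = $1,096,576.00 − $460,720.00 = $635,856.00.
In-quota duty = $460,720.00 × 6% = $27,643.20. Over-quota duty = $635,856.00 × 31% = $197,115.36.
Line duty = $27,643.20 + $197,115.36 = $224,758.56.
Total = $4,863.36 + $21,826.91 + $10,359.69 + $224,758.56 = $261,808.52.

$261,808.52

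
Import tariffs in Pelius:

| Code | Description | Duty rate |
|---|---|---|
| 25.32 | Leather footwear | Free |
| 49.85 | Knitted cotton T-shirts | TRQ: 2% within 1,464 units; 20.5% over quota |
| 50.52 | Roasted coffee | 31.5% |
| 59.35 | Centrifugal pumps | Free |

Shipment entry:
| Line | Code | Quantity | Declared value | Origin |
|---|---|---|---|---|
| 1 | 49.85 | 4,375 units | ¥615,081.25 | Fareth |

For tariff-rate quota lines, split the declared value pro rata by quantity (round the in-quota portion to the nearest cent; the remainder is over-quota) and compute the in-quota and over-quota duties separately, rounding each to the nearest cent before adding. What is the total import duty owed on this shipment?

¥88,014.27

Line 1 (49.85, Fareth, 4,375 units, ¥615,081.25):
Code 49.85 is under a tariff-rate quota (threshold 1,464 units). In-quota: 1,464 units at 2%; over-quota: 2,911 units at 20.5%.
Pro-rata value split: in-quota = ¥615,081.25 × 1,464/4,375 = ¥205,823.76; over-quota = ¥615,081.25 − ¥205,823.76 = ¥409,257.49.
In-quota duty = ¥205,823.76 × 2% = ¥4,116.48. Over-quota duty = ¥409,257.49 × 20.5% = ¥83,897.79.
Line duty = ¥4,116.48 + ¥83,897.79 = ¥88,014.27.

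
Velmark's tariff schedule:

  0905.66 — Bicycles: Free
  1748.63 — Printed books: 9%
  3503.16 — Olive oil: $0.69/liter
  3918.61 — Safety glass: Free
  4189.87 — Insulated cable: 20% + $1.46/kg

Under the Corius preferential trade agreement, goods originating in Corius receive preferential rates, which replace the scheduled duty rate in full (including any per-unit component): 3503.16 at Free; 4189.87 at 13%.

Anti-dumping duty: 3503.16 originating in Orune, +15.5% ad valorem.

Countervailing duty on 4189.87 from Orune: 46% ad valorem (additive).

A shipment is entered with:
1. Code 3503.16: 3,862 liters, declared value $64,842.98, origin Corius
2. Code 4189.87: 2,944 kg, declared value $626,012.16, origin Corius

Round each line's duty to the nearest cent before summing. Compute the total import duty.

Line 1 (3503.16, Corius, 3,862 liters, $64,842.98):
Base rate for 3503.16 is $0.69/liter.
Origin Corius qualifies under the Velmark–Corius agreement and 3503.16 is covered: preferential rate Free applies instead.
The additional-duty order on 3503.16 targets Orune, not Corius; it does not apply.
Duty = $64,842.98 × 0% = $0.00.
Line 2 (4189.87, Corius, 2,944 kg, $626,012.16):
Base rate for 4189.87 is 20% + $1.46/kg.
Origin Corius qualifies under the Velmark–Corius agreement and 4189.87 is covered: preferential rate 13% applies instead.
The additional-duty order on 4189.87 targets Orune, not Corius; it does not apply.
Duty = $626,012.16 × 13% = $81,381.58.
Total = $0.00 + $81,381.58 = $81,381.58.

$81,381.58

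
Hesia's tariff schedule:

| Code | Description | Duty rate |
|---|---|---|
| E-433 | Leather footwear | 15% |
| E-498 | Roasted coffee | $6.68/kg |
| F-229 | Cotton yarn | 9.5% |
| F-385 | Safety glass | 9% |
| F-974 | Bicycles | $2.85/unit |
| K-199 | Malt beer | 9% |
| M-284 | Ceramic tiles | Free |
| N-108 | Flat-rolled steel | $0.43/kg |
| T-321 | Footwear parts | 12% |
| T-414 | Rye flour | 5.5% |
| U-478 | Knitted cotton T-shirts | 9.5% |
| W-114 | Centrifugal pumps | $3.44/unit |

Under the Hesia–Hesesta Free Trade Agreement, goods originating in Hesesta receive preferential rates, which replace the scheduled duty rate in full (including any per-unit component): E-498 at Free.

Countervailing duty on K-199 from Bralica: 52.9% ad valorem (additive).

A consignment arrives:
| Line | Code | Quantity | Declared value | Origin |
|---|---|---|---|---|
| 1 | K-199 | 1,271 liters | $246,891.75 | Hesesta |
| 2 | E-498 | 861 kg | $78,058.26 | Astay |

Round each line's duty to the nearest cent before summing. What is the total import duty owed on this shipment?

Line 1 (K-199, Hesesta, 1,271 liters, $246,891.75):
Base rate for K-199 is 9%.
Origin Hesesta is the FTA partner but K-199 is not on the preference list; base rate stands.
The additional-duty order on K-199 targets Bralica, not Hesesta; it does not apply.
Duty = $246,891.75 × 9% = $22,220.26.
Line 2 (E-498, Astay, 861 kg, $78,058.26):
Base rate for E-498 is $6.68/kg.
E-498 has an FTA preferential rate, but origin Astay is not Hesesta; base rate stands.
Duty = 861 × $6.68 = $5,751.48.
Total = $22,220.26 + $5,751.48 = $27,971.74.

$27,971.74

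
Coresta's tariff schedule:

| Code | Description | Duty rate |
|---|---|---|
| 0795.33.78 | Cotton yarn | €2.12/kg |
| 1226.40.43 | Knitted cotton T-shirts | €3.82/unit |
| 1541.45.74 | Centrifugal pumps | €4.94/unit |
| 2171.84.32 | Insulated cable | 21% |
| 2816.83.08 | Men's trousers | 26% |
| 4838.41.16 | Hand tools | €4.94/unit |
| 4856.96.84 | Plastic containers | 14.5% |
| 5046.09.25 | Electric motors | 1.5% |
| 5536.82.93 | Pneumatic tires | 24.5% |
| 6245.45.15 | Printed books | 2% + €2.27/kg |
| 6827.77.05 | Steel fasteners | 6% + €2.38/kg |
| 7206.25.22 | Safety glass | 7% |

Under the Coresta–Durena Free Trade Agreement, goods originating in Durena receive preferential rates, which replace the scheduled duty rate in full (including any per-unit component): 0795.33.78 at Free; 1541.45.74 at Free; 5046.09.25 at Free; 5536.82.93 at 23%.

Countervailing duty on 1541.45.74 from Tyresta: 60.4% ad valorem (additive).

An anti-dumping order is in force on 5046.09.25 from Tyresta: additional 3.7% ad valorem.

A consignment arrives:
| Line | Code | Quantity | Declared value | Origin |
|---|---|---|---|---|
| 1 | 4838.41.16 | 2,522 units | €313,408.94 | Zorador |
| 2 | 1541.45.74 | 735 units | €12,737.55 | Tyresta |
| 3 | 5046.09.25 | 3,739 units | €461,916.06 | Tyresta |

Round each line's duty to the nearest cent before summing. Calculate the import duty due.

Line 1 (4838.41.16, Zorador, 2,522 units, €313,408.94):
Base rate for 4838.41.16 is €4.94/unit.
Duty = 2,522 × €4.94 = €12,458.68.
Line 2 (1541.45.74, Tyresta, 735 units, €12,737.55):
Base rate for 1541.45.74 is €4.94/unit.
1541.45.74 has an FTA preferential rate, but origin Tyresta is not Durena; base rate stands.
Additional duty on 1541.45.74 from Tyresta: +60.4% ad valorem. Applied ad valorem rate = 60.4%.
Duty = €12,737.55 × 60.4% + 735 × €4.94 = €11,324.38.
Line 3 (5046.09.25, Tyresta, 3,739 units, €461,916.06):
Base rate for 5046.09.25 is 1.5%.
5046.09.25 has an FTA preferential rate, but origin Tyresta is not Durena; base rate stands.
Additional duty on 5046.09.25 from Tyresta: +3.7%. Applied ad valorem rate: 1.5% + 3.7% = 5.2%.
Duty = €461,916.06 × 5.2% = €24,019.64.
Total = €12,458.68 + €11,324.38 + €24,019.64 = €47,802.70.

€47,802.70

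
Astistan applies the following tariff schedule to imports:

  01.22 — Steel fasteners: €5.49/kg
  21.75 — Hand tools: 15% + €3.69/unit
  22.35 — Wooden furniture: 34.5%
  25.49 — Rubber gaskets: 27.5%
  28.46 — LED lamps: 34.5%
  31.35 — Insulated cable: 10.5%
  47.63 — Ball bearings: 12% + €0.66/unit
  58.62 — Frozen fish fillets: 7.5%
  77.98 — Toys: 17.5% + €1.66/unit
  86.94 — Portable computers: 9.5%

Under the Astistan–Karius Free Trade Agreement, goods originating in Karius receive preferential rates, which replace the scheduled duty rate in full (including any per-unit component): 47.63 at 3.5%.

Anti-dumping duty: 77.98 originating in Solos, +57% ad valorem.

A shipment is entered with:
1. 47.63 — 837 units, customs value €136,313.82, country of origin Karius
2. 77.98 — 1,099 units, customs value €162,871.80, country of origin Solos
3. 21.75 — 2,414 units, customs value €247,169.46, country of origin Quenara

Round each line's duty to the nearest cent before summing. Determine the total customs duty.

€173,917.89

Line 1 (47.63, Karius, 837 units, €136,313.82):
Base rate for 47.63 is 12% + €0.66/unit.
Origin Karius qualifies under the Astistan–Karius agreement and 47.63 is covered: preferential rate 3.5% applies instead.
Duty = €136,313.82 × 3.5% = €4,770.98.
Line 2 (77.98, Solos, 1,099 units, €162,871.80):
Base rate for 77.98 is 17.5% + €1.66/unit.
Additional duty on 77.98 from Solos: +57%. Applied ad valorem rate: 17.5% + 57% = 74.5%.
Duty = €162,871.80 × 74.5% + 1,099 × €1.66 = €123,163.83.
Line 3 (21.75, Quenara, 2,414 units, €247,169.46):
Base rate for 21.75 is 15% + €3.69/unit.
Duty = €247,169.46 × 15% + 2,414 × €3.69 = €45,983.08.
Total = €4,770.98 + €123,163.83 + €45,983.08 = €173,917.89.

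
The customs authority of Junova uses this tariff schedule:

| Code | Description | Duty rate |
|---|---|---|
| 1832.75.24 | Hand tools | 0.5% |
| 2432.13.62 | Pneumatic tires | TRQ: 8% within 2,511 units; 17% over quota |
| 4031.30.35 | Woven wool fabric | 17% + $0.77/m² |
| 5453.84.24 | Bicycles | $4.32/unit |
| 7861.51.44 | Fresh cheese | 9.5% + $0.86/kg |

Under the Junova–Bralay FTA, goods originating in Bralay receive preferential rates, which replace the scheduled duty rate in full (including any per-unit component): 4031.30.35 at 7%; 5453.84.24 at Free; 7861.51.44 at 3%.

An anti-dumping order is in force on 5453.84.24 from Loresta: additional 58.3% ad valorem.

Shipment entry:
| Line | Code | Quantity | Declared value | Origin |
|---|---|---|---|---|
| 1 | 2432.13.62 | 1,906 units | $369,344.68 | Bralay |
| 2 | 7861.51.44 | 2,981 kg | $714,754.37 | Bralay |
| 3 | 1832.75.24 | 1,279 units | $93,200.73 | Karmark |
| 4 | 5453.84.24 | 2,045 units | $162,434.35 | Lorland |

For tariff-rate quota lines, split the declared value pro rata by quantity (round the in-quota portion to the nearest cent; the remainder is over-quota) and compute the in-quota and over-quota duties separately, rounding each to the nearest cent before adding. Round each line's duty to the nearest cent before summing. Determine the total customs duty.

Line 1 (2432.13.62, Bralay, 1,906 units, $369,344.68):
Code 2432.13.62 is under a tariff-rate quota (threshold 2,511 units). Quantity 1,906 units is within the quota, so the in-quota rate 8% applies to the full value.
Duty = $369,344.68 × 8% = $29,547.57.
Line 2 (7861.51.44, Bralay, 2,981 kg, $714,754.37):
Base rate for 7861.51.44 is 9.5% + $0.86/kg.
Origin Bralay qualifies under the Junova–Bralay agreement and 7861.51.44 is covered: preferential rate 3% applies instead.
Duty = $714,754.37 × 3% = $21,442.63.
Line 3 (1832.75.24, Karmark, 1,279 units, $93,200.73):
Base rate for 1832.75.24 is 0.5%.
Duty = $93,200.73 × 0.5% = $466.00.
Line 4 (5453.84.24, Lorland, 2,045 units, $162,434.35):
Base rate for 5453.84.24 is $4.32/unit.
5453.84.24 has an FTA preferential rate, but origin Lorland is not Bralay; base rate stands.
The additional-duty order on 5453.84.24 targets Loresta, not Lorland; it does not apply.
Duty = 2,045 × $4.32 = $8,834.40.
Total = $29,547.57 + $21,442.63 + $466.00 + $8,834.40 = $60,290.60.

$60,290.60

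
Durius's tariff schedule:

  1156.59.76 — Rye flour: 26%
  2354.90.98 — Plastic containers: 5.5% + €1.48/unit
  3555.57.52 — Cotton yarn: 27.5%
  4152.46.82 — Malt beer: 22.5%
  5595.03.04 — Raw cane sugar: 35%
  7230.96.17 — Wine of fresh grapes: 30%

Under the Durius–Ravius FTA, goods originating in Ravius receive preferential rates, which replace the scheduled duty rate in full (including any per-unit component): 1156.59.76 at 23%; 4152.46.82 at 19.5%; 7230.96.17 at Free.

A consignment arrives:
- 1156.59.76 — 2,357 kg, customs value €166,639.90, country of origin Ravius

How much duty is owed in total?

Line 1 (1156.59.76, Ravius, 2,357 kg, €166,639.90):
Base rate for 1156.59.76 is 26%.
Origin Ravius qualifies under the Durius–Ravius agreement and 1156.59.76 is covered: preferential rate 23% applies instead.
Duty = €166,639.90 × 23% = €38,327.18.

€38,327.18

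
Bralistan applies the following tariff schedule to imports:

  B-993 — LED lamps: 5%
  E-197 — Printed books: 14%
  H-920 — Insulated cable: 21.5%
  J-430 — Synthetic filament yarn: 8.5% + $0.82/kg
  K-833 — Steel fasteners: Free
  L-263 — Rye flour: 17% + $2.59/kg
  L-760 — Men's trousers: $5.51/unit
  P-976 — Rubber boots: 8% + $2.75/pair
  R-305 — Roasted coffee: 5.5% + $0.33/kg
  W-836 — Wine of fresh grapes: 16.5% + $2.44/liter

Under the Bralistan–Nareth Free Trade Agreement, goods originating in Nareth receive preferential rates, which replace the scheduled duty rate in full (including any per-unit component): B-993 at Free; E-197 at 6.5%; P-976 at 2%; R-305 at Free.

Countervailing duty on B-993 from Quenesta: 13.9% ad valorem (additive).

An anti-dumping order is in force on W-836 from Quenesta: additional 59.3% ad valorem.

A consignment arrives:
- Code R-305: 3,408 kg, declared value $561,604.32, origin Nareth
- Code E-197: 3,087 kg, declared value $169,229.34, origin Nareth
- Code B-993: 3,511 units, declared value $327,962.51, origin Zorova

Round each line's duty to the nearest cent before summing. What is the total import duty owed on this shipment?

Line 1 (R-305, Nareth, 3,408 kg, $561,604.32):
Base rate for R-305 is 5.5% + $0.33/kg.
Origin Nareth qualifies under the Bralistan–Nareth agreement and R-305 is covered: preferential rate Free applies instead.
Duty = $561,604.32 × 0% = $0.00.
Line 2 (E-197, Nareth, 3,087 kg, $169,229.34):
Base rate for E-197 is 14%.
Origin Nareth qualifies under the Bralistan–Nareth agreement and E-197 is covered: preferential rate 6.5% applies instead.
Duty = $169,229.34 × 6.5% = $10,999.91.
Line 3 (B-993, Zorova, 3,511 units, $327,962.51):
Base rate for B-993 is 5%.
B-993 has an FTA preferential rate, but origin Zorova is not Nareth; base rate stands.
The additional-duty order on B-993 targets Quenesta, not Zorova; it does not apply.
Duty = $327,962.51 × 5% = $16,398.13.
Total = $0.00 + $10,999.91 + $16,398.13 = $27,398.04.

$27,398.04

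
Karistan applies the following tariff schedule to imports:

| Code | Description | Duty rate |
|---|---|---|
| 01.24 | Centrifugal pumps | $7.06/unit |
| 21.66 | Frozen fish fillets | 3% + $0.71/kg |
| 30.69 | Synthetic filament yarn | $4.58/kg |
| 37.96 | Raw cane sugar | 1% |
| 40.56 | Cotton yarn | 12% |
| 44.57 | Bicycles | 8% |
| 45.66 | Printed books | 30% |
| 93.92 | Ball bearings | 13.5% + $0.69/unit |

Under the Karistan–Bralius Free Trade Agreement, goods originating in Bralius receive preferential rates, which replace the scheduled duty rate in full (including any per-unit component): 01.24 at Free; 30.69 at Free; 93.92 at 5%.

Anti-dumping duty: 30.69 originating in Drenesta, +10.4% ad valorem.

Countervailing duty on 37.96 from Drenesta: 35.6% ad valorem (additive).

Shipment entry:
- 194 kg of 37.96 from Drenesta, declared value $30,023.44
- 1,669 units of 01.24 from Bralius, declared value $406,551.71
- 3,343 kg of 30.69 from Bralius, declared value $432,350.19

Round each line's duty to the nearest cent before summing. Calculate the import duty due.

Line 1 (37.96, Drenesta, 194 kg, $30,023.44):
Base rate for 37.96 is 1%.
Additional duty on 37.96 from Drenesta: +35.6%. Applied ad valorem rate: 1% + 35.6% = 36.6%.
Duty = $30,023.44 × 36.6% = $10,988.58.
Line 2 (01.24, Bralius, 1,669 units, $406,551.71):
Base rate for 01.24 is $7.06/unit.
Origin Bralius qualifies under the Karistan–Bralius agreement and 01.24 is covered: preferential rate Free applies instead.
Duty = $406,551.71 × 0% = $0.00.
Line 3 (30.69, Bralius, 3,343 kg, $432,350.19):
Base rate for 30.69 is $4.58/kg.
Origin Bralius qualifies under the Karistan–Bralius agreement and 30.69 is covered: preferential rate Free applies instead.
The additional-duty order on 30.69 targets Drenesta, not Bralius; it does not apply.
Duty = $432,350.19 × 0% = $0.00.
Total = $10,988.58 + $0.00 + $0.00 = $10,988.58.

$10,988.58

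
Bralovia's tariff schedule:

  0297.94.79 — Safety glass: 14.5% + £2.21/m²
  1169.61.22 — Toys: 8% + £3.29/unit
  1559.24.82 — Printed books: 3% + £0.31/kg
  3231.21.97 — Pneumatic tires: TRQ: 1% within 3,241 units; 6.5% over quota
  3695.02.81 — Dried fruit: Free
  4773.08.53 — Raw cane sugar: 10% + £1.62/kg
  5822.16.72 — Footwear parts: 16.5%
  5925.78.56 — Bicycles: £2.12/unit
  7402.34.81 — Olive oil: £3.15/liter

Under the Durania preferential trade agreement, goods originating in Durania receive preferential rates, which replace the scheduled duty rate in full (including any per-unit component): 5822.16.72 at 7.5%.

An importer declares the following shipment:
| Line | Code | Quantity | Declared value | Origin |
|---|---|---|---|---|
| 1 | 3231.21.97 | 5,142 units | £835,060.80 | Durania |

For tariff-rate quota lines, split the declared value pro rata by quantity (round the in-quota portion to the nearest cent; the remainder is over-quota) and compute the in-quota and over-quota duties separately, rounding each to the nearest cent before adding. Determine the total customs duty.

£25,330.34

Line 1 (3231.21.97, Durania, 5,142 units, £835,060.80):
Code 3231.21.97 is under a tariff-rate quota (threshold 3,241 units). In-quota: 3,241 units at 1%; over-quota: 1,901 units at 6.5%.
Pro-rata value split: in-quota = £835,060.80 × 3,241/5,142 = £526,338.40; over-quota = £835,060.80 − £526,338.40 = £308,722.40.
In-quota duty = £526,338.40 × 1% = £5,263.38. Over-quota duty = £308,722.40 × 6.5% = £20,066.96.
Line duty = £5,263.38 + £20,066.96 = £25,330.34.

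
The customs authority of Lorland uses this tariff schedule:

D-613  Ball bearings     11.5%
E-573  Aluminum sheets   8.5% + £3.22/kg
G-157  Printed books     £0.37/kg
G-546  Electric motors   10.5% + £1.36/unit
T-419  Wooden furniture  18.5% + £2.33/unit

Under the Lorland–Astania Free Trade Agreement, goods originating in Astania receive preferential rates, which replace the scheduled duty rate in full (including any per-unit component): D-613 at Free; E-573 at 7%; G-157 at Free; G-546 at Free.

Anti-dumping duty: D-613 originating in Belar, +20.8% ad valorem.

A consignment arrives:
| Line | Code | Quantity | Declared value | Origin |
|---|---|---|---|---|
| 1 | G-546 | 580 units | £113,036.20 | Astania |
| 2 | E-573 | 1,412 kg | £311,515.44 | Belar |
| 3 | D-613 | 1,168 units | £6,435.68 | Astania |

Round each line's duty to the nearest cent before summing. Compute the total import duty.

£31,025.45

Line 1 (G-546, Astania, 580 units, £113,036.20):
Base rate for G-546 is 10.5% + £1.36/unit.
Origin Astania qualifies under the Lorland–Astania agreement and G-546 is covered: preferential rate Free applies instead.
Duty = £113,036.20 × 0% = £0.00.
Line 2 (E-573, Belar, 1,412 kg, £311,515.44):
Base rate for E-573 is 8.5% + £3.22/kg.
E-573 has an FTA preferential rate, but origin Belar is not Astania; base rate stands.
Duty = £311,515.44 × 8.5% + 1,412 × £3.22 = £31,025.45.
Line 3 (D-613, Astania, 1,168 units, £6,435.68):
Base rate for D-613 is 11.5%.
Origin Astania qualifies under the Lorland–Astania agreement and D-613 is covered: preferential rate Free applies instead.
The additional-duty order on D-613 targets Belar, not Astania; it does not apply.
Duty = £6,435.68 × 0% = £0.00.
Total = £0.00 + £31,025.45 + £0.00 = £31,025.45.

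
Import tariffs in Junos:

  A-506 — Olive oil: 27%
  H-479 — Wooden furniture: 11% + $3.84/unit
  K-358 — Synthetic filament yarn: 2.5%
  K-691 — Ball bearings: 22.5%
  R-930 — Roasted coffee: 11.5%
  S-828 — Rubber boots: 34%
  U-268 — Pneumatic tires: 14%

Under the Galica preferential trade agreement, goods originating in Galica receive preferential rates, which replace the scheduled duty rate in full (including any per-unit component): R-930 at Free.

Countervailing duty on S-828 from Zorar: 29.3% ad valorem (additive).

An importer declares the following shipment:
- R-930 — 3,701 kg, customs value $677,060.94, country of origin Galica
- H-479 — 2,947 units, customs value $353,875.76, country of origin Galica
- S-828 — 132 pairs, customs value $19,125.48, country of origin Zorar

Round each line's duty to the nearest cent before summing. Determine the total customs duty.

$62,349.24

Line 1 (R-930, Galica, 3,701 kg, $677,060.94):
Base rate for R-930 is 11.5%.
Origin Galica qualifies under the Junos–Galica agreement and R-930 is covered: preferential rate Free applies instead.
Duty = $677,060.94 × 0% = $0.00.
Line 2 (H-479, Galica, 2,947 units, $353,875.76):
Base rate for H-479 is 11% + $3.84/unit.
Origin Galica is the FTA partner but H-479 is not on the preference list; base rate stands.
Duty = $353,875.76 × 11% + 2,947 × $3.84 = $50,242.81.
Line 3 (S-828, Zorar, 132 pairs, $19,125.48):
Base rate for S-828 is 34%.
Additional duty on S-828 from Zorar: +29.3%. Applied ad valorem rate: 34% + 29.3% = 63.3%.
Duty = $19,125.48 × 63.3% = $12,106.43.
Total = $0.00 + $50,242.81 + $12,106.43 = $62,349.24.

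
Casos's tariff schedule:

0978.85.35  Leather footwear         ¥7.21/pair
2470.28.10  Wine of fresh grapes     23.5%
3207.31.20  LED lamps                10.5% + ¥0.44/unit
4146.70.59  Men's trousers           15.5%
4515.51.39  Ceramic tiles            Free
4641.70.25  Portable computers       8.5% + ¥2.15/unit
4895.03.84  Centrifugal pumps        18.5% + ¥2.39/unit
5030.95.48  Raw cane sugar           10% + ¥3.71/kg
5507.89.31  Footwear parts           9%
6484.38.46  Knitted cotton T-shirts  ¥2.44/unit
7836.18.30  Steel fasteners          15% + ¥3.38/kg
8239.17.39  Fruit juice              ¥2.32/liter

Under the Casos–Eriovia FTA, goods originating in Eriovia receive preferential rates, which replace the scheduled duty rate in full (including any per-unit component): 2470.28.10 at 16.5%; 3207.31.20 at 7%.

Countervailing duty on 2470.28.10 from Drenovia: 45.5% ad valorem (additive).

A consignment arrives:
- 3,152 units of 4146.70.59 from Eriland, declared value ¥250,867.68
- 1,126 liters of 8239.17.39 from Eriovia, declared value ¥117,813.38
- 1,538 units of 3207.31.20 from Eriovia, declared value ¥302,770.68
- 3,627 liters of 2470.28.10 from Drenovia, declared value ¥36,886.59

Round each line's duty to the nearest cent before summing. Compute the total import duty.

Line 1 (4146.70.59, Eriland, 3,152 units, ¥250,867.68):
Base rate for 4146.70.59 is 15.5%.
Duty = ¥250,867.68 × 15.5% = ¥38,884.49.
Line 2 (8239.17.39, Eriovia, 1,126 liters, ¥117,813.38):
Base rate for 8239.17.39 is ¥2.32/liter.
Origin Eriovia is the FTA partner but 8239.17.39 is not on the preference list; base rate stands.
Duty = 1,126 × ¥2.32 = ¥2,612.32.
Line 3 (3207.31.20, Eriovia, 1,538 units, ¥302,770.68):
Base rate for 3207.31.20 is 10.5% + ¥0.44/unit.
Origin Eriovia qualifies under the Casos–Eriovia agreement and 3207.31.20 is covered: preferential rate 7% applies instead.
Duty = ¥302,770.68 × 7% = ¥21,193.95.
Line 4 (2470.28.10, Drenovia, 3,627 liters, ¥36,886.59):
Base rate for 2470.28.10 is 23.5%.
2470.28.10 has an FTA preferential rate, but origin Drenovia is not Eriovia; base rate stands.
Additional duty on 2470.28.10 from Drenovia: +45.5%. Applied ad valorem rate: 23.5% + 45.5% = 69%.
Duty = ¥36,886.59 × 69% = ¥25,451.75.
Total = ¥38,884.49 + ¥2,612.32 + ¥21,193.95 + ¥25,451.75 = ¥88,142.51.

¥88,142.51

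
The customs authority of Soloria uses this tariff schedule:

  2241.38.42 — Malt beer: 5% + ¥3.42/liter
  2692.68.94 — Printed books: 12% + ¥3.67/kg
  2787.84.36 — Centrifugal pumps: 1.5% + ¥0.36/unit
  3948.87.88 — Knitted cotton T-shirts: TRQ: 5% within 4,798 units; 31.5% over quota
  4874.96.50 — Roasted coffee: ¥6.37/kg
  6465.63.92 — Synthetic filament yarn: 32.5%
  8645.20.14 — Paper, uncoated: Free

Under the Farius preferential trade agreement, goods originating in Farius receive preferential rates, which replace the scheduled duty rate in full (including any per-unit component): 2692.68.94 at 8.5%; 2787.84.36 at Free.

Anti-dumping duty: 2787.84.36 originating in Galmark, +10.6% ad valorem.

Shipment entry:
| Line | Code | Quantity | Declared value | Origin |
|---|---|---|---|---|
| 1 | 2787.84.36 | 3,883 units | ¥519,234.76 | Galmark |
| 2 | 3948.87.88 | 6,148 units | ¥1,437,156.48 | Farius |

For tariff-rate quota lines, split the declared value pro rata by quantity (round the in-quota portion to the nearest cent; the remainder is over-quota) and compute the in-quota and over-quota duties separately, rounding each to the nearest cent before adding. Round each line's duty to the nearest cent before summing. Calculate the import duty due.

Line 1 (2787.84.36, Galmark, 3,883 units, ¥519,234.76):
Base rate for 2787.84.36 is 1.5% + ¥0.36/unit.
2787.84.36 has an FTA preferential rate, but origin Galmark is not Farius; base rate stands.
Additional duty on 2787.84.36 from Galmark: +10.6%. Applied ad valorem rate: 1.5% + 10.6% = 12.1%.
Duty = ¥519,234.76 × 12.1% + 3,883 × ¥0.36 = ¥64,225.29.
Line 2 (3948.87.88, Farius, 6,148 units, ¥1,437,156.48):
Code 3948.87.88 is under a tariff-rate quota (threshold 4,798 units). In-quota: 4,798 units at 5%; over-quota: 1,350 units at 31.5%.
Pro-rata value split: in-quota = ¥1,437,156.48 × 4,798/6,148 = ¥1,121,580.48; over-quota = ¥1,437,156.48 − ¥1,121,580.48 = ¥315,576.00.
In-quota duty = ¥1,121,580.48 × 5% = ¥56,079.02. Over-quota duty = ¥315,576.00 × 31.5% = ¥99,406.44.
Line duty = ¥56,079.02 + ¥99,406.44 = ¥155,485.46.
Total = ¥64,225.29 + ¥155,485.46 = ¥219,710.75.

¥219,710.75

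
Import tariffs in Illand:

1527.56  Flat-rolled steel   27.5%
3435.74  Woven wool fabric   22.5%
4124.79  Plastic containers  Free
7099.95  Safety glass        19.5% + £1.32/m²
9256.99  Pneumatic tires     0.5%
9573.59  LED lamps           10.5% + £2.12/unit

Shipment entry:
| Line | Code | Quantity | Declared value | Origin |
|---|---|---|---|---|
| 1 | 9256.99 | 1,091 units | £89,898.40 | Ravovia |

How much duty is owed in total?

£449.49

Line 1 (9256.99, Ravovia, 1,091 units, £89,898.40):
Base rate for 9256.99 is 0.5%.
Duty = £89,898.40 × 0.5% = £449.49.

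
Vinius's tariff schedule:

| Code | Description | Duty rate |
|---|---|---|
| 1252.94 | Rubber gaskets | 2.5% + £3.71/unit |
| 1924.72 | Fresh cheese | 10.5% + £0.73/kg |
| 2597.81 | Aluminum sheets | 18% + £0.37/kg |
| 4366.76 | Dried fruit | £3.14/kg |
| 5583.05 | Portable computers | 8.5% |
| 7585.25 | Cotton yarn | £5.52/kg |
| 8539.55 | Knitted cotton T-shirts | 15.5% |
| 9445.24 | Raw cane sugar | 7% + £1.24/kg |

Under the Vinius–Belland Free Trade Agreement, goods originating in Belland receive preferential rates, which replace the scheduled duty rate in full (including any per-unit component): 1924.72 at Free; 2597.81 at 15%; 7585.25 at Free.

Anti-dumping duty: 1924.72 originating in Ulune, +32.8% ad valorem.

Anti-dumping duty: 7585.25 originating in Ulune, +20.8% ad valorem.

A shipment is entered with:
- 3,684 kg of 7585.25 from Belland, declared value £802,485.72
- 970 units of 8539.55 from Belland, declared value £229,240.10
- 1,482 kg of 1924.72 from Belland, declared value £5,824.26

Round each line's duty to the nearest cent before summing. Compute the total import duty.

Line 1 (7585.25, Belland, 3,684 kg, £802,485.72):
Base rate for 7585.25 is £5.52/kg.
Origin Belland qualifies under the Vinius–Belland agreement and 7585.25 is covered: preferential rate Free applies instead.
The additional-duty order on 7585.25 targets Ulune, not Belland; it does not apply.
Duty = £802,485.72 × 0% = £0.00.
Line 2 (8539.55, Belland, 970 units, £229,240.10):
Base rate for 8539.55 is 15.5%.
Origin Belland is the FTA partner but 8539.55 is not on the preference list; base rate stands.
Duty = £229,240.10 × 15.5% = £35,532.22.
Line 3 (1924.72, Belland, 1,482 kg, £5,824.26):
Base rate for 1924.72 is 10.5% + £0.73/kg.
Origin Belland qualifies under the Vinius–Belland agreement and 1924.72 is covered: preferential rate Free applies instead.
The additional-duty order on 1924.72 targets Ulune, not Belland; it does not apply.
Duty = £5,824.26 × 0% = £0.00.
Total = £0.00 + £35,532.22 + £0.00 = £35,532.22.

£35,532.22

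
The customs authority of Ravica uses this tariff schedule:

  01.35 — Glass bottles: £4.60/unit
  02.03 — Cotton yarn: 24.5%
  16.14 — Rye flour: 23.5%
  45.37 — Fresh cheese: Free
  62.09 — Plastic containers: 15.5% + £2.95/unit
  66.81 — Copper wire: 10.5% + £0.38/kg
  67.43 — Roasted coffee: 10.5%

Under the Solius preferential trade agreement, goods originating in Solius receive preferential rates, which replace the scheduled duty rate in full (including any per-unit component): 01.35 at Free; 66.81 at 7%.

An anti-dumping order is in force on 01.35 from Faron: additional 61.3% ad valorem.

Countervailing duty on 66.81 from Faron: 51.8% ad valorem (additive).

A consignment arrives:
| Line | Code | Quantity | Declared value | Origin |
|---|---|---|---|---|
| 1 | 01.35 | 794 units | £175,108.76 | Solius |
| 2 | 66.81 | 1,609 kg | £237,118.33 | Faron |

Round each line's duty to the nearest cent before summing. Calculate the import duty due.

Line 1 (01.35, Solius, 794 units, £175,108.76):
Base rate for 01.35 is £4.60/unit.
Origin Solius qualifies under the Ravica–Solius agreement and 01.35 is covered: preferential rate Free applies instead.
The additional-duty order on 01.35 targets Faron, not Solius; it does not apply.
Duty = £175,108.76 × 0% = £0.00.
Line 2 (66.81, Faron, 1,609 kg, £237,118.33):
Base rate for 66.81 is 10.5% + £0.38/kg.
66.81 has an FTA preferential rate, but origin Faron is not Solius; base rate stands.
Additional duty on 66.81 from Faron: +51.8%. Applied ad valorem rate: 10.5% + 51.8% = 62.3%.
Duty = £237,118.33 × 62.3% + 1,609 × £0.38 = £148,336.14.
Total = £0.00 + £148,336.14 = £148,336.14.

£148,336.14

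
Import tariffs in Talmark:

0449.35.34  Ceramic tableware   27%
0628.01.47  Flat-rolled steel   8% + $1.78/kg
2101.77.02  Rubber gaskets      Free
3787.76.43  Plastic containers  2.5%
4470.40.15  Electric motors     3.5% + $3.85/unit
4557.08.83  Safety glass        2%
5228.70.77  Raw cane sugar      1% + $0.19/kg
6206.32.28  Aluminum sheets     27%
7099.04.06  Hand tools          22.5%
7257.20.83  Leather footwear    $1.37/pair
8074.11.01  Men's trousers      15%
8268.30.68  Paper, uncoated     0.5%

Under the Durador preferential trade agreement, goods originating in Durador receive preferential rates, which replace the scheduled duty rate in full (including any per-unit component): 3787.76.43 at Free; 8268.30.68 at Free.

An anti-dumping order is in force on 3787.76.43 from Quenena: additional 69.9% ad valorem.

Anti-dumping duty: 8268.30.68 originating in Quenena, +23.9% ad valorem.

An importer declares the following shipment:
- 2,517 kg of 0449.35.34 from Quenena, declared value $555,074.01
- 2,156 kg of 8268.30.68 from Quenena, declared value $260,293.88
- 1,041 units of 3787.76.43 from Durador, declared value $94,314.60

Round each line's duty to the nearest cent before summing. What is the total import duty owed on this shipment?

Line 1 (0449.35.34, Quenena, 2,517 kg, $555,074.01):
Base rate for 0449.35.34 is 27%.
Duty = $555,074.01 × 27% = $149,869.98.
Line 2 (8268.30.68, Quenena, 2,156 kg, $260,293.88):
Base rate for 8268.30.68 is 0.5%.
8268.30.68 has an FTA preferential rate, but origin Quenena is not Durador; base rate stands.
Additional duty on 8268.30.68 from Quenena: +23.9%. Applied ad valorem rate: 0.5% + 23.9% = 24.4%.
Duty = $260,293.88 × 24.4% = $63,511.71.
Line 3 (3787.76.43, Durador, 1,041 units, $94,314.60):
Base rate for 3787.76.43 is 2.5%.
Origin Durador qualifies under the Talmark–Durador agreement and 3787.76.43 is covered: preferential rate Free applies instead.
The additional-duty order on 3787.76.43 targets Quenena, not Durador; it does not apply.
Duty = $94,314.60 × 0% = $0.00.
Total = $149,869.98 + $63,511.71 + $0.00 = $213,381.69.

$213,381.69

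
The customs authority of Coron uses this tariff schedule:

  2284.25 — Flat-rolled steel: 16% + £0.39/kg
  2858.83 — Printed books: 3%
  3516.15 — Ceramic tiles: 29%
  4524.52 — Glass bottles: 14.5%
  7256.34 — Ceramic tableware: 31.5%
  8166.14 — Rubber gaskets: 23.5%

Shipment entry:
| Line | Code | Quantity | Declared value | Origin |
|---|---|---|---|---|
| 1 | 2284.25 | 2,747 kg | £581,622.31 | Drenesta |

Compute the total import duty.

Line 1 (2284.25, Drenesta, 2,747 kg, £581,622.31):
Base rate for 2284.25 is 16% + £0.39/kg.
Duty = £581,622.31 × 16% + 2,747 × £0.39 = £94,130.90.

£94,130.90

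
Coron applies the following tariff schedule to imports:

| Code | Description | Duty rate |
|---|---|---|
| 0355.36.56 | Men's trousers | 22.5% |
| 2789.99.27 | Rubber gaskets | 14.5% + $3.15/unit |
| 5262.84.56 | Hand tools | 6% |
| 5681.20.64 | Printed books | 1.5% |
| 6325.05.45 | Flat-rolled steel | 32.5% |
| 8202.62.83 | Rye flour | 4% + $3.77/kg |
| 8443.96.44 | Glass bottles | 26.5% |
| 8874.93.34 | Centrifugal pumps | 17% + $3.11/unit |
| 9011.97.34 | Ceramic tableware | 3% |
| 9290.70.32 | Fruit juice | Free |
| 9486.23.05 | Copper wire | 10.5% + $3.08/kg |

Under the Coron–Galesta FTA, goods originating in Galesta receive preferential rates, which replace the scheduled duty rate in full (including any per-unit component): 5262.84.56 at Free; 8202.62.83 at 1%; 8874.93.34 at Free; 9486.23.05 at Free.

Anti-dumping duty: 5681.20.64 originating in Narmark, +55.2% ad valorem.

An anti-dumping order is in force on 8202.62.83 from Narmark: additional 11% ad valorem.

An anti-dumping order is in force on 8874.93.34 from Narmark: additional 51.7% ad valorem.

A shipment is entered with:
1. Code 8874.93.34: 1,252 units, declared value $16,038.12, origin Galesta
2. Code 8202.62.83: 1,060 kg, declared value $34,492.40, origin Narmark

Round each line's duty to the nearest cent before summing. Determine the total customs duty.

Line 1 (8874.93.34, Galesta, 1,252 units, $16,038.12):
Base rate for 8874.93.34 is 17% + $3.11/unit.
Origin Galesta qualifies under the Coron–Galesta agreement and 8874.93.34 is covered: preferential rate Free applies instead.
The additional-duty order on 8874.93.34 targets Narmark, not Galesta; it does not apply.
Duty = $16,038.12 × 0% = $0.00.
Line 2 (8202.62.83, Narmark, 1,060 kg, $34,492.40):
Base rate for 8202.62.83 is 4% + $3.77/kg.
8202.62.83 has an FTA preferential rate, but origin Narmark is not Galesta; base rate stands.
Additional duty on 8202.62.83 from Narmark: +11%. Applied ad valorem rate: 4% + 11% = 15%.
Duty = $34,492.40 × 15% + 1,060 × $3.77 = $9,170.06.
Total = $0.00 + $9,170.06 = $9,170.06.

$9,170.06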